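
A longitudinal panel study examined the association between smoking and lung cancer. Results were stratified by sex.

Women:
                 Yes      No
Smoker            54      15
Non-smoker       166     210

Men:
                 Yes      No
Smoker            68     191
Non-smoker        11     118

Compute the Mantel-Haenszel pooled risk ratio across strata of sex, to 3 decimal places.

2.063

RR_MH = Σ(aᵢ·n₀ᵢ/nᵢ) / Σ(cᵢ·n₁ᵢ/nᵢ), with n₁ᵢ = aᵢ+bᵢ (exposed), n₀ᵢ = cᵢ+dᵢ (unexposed), nᵢ = n₁ᵢ+n₀ᵢ.
Stratum 1 (Women): n₁ = 69, n₀ = 376, n = 445; a·n₀/n = 54·376/445 = 45.6270; c·n₁/n = 166·69/445 = 25.7393
Stratum 2 (Men): n₁ = 259, n₀ = 129, n = 388; a·n₀/n = 68·129/388 = 22.6082; c·n₁/n = 11·259/388 = 7.3428
RR_MH = (45.6270 + 22.6082) / (25.7393 + 7.3428) = 68.2352 / 33.0821 = 2.06260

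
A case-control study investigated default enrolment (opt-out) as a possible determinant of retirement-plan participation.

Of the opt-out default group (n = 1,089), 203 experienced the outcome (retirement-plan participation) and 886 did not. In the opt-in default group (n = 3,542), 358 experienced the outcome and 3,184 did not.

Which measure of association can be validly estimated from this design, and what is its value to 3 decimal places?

From the description: a = 203, b = 886, c = 358, d = 3184.
This is a case-control study: participants were sampled on outcome status, so risks in the source population cannot be estimated directly — relative risk is not valid here. The odds ratio is the appropriate measure.
OR = (a·d)/(b·c) = (203 × 3184) / (886 × 358) = 646352 / 317188 = 2.03776

2.038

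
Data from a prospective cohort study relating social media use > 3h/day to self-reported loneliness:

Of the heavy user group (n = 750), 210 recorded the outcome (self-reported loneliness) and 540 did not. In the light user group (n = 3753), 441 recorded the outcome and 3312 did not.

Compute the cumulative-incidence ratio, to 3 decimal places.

2.383

From the description: a = 210, b = 540, c = 441, d = 3312.
Risk in exposed = 210/750 = 0.28000; risk in unexposed = 441/3753 = 0.11751.
RR = 0.28000 / 0.11751 = 2.38286
The risk among the exposed is 2.38 times that among the unexposed.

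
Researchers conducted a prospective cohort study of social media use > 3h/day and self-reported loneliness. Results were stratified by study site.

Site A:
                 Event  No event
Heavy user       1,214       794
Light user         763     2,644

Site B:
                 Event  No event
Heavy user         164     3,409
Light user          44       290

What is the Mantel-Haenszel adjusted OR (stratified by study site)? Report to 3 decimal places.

4.026

OR_MH = Σ(aᵢdᵢ/nᵢ) / Σ(bᵢcᵢ/nᵢ), where nᵢ is the stratum total.
Stratum 1 (Site A): n = 5415; a·d/n = 1214·2644/5415 = 592.7638; b·c/n = 794·763/5415 = 111.8785
Stratum 2 (Site B): n = 3907; a·d/n = 164·290/3907 = 12.1730; b·c/n = 3409·44/3907 = 38.3916
OR_MH = (592.7638 + 12.1730) / (111.8785 + 38.3916) = 604.9368 / 150.2701 = 4.02566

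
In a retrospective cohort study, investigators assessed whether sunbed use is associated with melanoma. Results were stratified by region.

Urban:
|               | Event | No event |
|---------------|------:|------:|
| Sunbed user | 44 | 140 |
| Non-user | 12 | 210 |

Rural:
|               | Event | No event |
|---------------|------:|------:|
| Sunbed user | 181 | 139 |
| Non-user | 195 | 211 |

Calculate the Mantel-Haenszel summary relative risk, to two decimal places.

RR_MH = Σ(aᵢ·n₀ᵢ/nᵢ) / Σ(cᵢ·n₁ᵢ/nᵢ), with n₁ᵢ = aᵢ+bᵢ (exposed), n₀ᵢ = cᵢ+dᵢ (unexposed), nᵢ = n₁ᵢ+n₀ᵢ.
Stratum 1 (Urban): n₁ = 184, n₀ = 222, n = 406; a·n₀/n = 44·222/406 = 24.0591; c·n₁/n = 12·184/406 = 5.4384
Stratum 2 (Rural): n₁ = 320, n₀ = 406, n = 726; a·n₀/n = 181·406/726 = 101.2204; c·n₁/n = 195·320/726 = 85.9504
RR_MH = (24.0591 + 101.2204) / (5.4384 + 85.9504) = 125.2795 / 91.3888 = 1.37084

1.37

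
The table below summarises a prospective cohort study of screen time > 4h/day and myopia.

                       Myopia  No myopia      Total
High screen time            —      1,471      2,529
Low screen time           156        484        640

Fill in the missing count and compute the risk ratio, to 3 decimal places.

The missing cell is in the exposed row: 2529 − 1471 = 1058.
So a = 1058, b = 1471, c = 156, d = 484.
RR = [a/(a+b)] / [c/(c+d)] = (1058/2529) / (156/640) = 0.41835/0.24375 = 1.71630

1.716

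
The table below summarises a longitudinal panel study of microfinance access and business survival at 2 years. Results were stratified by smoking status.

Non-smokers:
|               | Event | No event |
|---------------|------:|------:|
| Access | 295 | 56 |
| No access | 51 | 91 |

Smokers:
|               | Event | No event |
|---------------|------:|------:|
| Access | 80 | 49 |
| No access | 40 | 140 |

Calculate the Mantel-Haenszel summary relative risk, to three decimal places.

2.482

RR_MH = Σ(aᵢ·n₀ᵢ/nᵢ) / Σ(cᵢ·n₁ᵢ/nᵢ), with n₁ᵢ = aᵢ+bᵢ (exposed), n₀ᵢ = cᵢ+dᵢ (unexposed), nᵢ = n₁ᵢ+n₀ᵢ.
Stratum 1 (Non-smokers): n₁ = 351, n₀ = 142, n = 493; a·n₀/n = 295·142/493 = 84.9696; c·n₁/n = 51·351/493 = 36.3103
Stratum 2 (Smokers): n₁ = 129, n₀ = 180, n = 309; a·n₀/n = 80·180/309 = 46.6019; c·n₁/n = 40·129/309 = 16.6990
RR_MH = (84.9696 + 46.6019) / (36.3103 + 16.6990) = 131.5715 / 53.0094 = 2.48204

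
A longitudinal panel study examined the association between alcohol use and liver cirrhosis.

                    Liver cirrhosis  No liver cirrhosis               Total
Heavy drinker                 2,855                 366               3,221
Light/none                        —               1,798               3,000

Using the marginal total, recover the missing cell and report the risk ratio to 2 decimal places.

2.21

The missing cell is in the unexposed row: 3000 − 1798 = 1202.
So a = 2855, b = 366, c = 1202, d = 1798.
RR = [a/(a+b)] / [c/(c+d)] = (2855/3221) / (1202/3000) = 0.88637/0.40067 = 2.21224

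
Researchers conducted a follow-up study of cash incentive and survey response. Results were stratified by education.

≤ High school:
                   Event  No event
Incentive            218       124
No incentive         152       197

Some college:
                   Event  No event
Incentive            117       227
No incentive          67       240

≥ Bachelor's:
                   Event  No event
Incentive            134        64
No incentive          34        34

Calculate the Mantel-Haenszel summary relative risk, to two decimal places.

RR_MH = Σ(aᵢ·n₀ᵢ/nᵢ) / Σ(cᵢ·n₁ᵢ/nᵢ), with n₁ᵢ = aᵢ+bᵢ (exposed), n₀ᵢ = cᵢ+dᵢ (unexposed), nᵢ = n₁ᵢ+n₀ᵢ.
Stratum 1 (≤ High school): n₁ = 342, n₀ = 349, n = 691; a·n₀/n = 218·349/691 = 110.1042; c·n₁/n = 152·342/691 = 75.2301
Stratum 2 (Some college): n₁ = 344, n₀ = 307, n = 651; a·n₀/n = 117·307/651 = 55.1751; c·n₁/n = 67·344/651 = 35.4040
Stratum 3 (≥ Bachelor's): n₁ = 198, n₀ = 68, n = 266; a·n₀/n = 134·68/266 = 34.2556; c·n₁/n = 34·198/266 = 25.3083
RR_MH = (110.1042 + 55.1751 + 34.2556) / (75.2301 + 35.4040 + 25.3083) = 199.5350 / 135.9424 = 1.46779

1.47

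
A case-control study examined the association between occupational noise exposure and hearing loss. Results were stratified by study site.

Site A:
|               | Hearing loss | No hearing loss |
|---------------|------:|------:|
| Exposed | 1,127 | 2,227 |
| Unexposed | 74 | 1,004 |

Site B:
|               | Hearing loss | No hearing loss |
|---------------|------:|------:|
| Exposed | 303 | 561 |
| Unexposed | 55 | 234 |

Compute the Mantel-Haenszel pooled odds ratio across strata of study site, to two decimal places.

4.95

OR_MH = Σ(aᵢdᵢ/nᵢ) / Σ(bᵢcᵢ/nᵢ), where nᵢ is the stratum total.
Stratum 1 (Site A): n = 4432; a·d/n = 1127·1004/4432 = 255.3042; b·c/n = 2227·74/4432 = 37.1837
Stratum 2 (Site B): n = 1153; a·d/n = 303·234/1153 = 61.4935; b·c/n = 561·55/1153 = 26.7606
OR_MH = (255.3042 + 61.4935) / (37.1837 + 26.7606) = 316.7976 / 63.9443 = 4.95428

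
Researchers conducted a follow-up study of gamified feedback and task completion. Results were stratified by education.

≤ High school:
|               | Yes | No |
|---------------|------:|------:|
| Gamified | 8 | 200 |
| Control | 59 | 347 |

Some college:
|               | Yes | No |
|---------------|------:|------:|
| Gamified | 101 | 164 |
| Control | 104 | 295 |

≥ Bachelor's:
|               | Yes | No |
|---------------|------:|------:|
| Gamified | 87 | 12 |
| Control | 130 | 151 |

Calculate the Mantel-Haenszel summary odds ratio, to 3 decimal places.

OR_MH = Σ(aᵢdᵢ/nᵢ) / Σ(bᵢcᵢ/nᵢ), where nᵢ is the stratum total.
Stratum 1 (≤ High school): n = 614; a·d/n = 8·347/614 = 4.5212; b·c/n = 200·59/614 = 19.2182
Stratum 2 (Some college): n = 664; a·d/n = 101·295/664 = 44.8720; b·c/n = 164·104/664 = 25.6867
Stratum 3 (≥ Bachelor's): n = 380; a·d/n = 87·151/380 = 34.5711; b·c/n = 12·130/380 = 4.1053
OR_MH = (4.5212 + 44.8720 + 34.5711) / (19.2182 + 25.6867 + 4.1053) = 83.9642 / 49.0103 = 1.71320

1.713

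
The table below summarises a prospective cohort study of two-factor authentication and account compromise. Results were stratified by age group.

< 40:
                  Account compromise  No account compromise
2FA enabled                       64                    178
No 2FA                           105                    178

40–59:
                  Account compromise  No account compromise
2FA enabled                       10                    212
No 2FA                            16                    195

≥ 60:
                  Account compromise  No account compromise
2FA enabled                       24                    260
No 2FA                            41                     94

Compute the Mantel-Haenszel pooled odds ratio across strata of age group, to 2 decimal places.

0.46

OR_MH = Σ(aᵢdᵢ/nᵢ) / Σ(bᵢcᵢ/nᵢ), where nᵢ is the stratum total.
Stratum 1 (< 40): n = 525; a·d/n = 64·178/525 = 21.6990; b·c/n = 178·105/525 = 35.6000
Stratum 2 (40–59): n = 433; a·d/n = 10·195/433 = 4.5035; b·c/n = 212·16/433 = 7.8337
Stratum 3 (≥ 60): n = 419; a·d/n = 24·94/419 = 5.3842; b·c/n = 260·41/419 = 25.4415
OR_MH = (21.6990 + 4.5035 + 5.3842) / (35.6000 + 7.8337 + 25.4415) = 31.5868 / 68.8752 = 0.45861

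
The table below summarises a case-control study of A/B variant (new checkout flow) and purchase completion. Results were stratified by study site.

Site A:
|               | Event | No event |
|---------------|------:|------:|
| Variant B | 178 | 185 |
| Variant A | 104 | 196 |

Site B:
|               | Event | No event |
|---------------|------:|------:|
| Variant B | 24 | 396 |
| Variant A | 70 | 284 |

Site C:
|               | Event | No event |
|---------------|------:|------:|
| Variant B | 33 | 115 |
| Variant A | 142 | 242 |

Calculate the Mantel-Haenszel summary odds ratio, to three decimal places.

OR_MH = Σ(aᵢdᵢ/nᵢ) / Σ(bᵢcᵢ/nᵢ), where nᵢ is the stratum total.
Stratum 1 (Site A): n = 663; a·d/n = 178·196/663 = 52.6214; b·c/n = 185·104/663 = 29.0196
Stratum 2 (Site B): n = 774; a·d/n = 24·284/774 = 8.8062; b·c/n = 396·70/774 = 35.8140
Stratum 3 (Site C): n = 532; a·d/n = 33·242/532 = 15.0113; b·c/n = 115·142/532 = 30.6955
OR_MH = (52.6214 + 8.8062 + 15.0113) / (29.0196 + 35.8140 + 30.6955) = 76.4389 / 95.5291 = 0.80016

0.800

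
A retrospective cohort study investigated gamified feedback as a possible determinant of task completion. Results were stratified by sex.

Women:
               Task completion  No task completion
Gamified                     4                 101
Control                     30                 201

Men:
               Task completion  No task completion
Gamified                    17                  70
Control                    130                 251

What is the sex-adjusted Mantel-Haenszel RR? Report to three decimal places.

0.495

RR_MH = Σ(aᵢ·n₀ᵢ/nᵢ) / Σ(cᵢ·n₁ᵢ/nᵢ), with n₁ᵢ = aᵢ+bᵢ (exposed), n₀ᵢ = cᵢ+dᵢ (unexposed), nᵢ = n₁ᵢ+n₀ᵢ.
Stratum 1 (Women): n₁ = 105, n₀ = 231, n = 336; a·n₀/n = 4·231/336 = 2.7500; c·n₁/n = 30·105/336 = 9.3750
Stratum 2 (Men): n₁ = 87, n₀ = 381, n = 468; a·n₀/n = 17·381/468 = 13.8397; c·n₁/n = 130·87/468 = 24.1667
RR_MH = (2.7500 + 13.8397) / (9.3750 + 24.1667) = 16.5897 / 33.5417 = 0.49460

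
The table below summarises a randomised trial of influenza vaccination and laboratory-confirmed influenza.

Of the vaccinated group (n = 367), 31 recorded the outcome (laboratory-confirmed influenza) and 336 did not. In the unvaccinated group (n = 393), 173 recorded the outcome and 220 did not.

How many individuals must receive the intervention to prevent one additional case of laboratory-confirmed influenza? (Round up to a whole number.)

3

Risk in treated group = 31/367 = 0.08447; risk in control = 173/393 = 0.44020.
Absolute risk reduction = 0.44020 − 0.08447 = 0.35573
NNT = 1 / ARR = 1 / 0.35573 = 2.811 → round up → 3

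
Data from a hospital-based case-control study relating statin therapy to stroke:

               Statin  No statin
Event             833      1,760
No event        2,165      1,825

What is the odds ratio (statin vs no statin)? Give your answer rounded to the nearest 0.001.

Reading the table with exposure as columns: a = 833 (Statin, case), b = 2165 (Statin, non-case), c = 1760 (No statin, case), d = 1825.
OR = (a·d)/(b·c) = (833 × 1825) / (2165 × 1760) = 1520225 / 3810400 = 0.39897
Exposure is associated with lower odds of stroke (OR = 0.40 < 1).

0.399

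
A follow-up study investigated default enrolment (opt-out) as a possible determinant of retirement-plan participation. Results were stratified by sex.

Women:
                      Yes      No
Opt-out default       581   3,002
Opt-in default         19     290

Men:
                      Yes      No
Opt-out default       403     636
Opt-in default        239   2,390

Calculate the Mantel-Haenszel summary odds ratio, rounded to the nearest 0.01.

OR_MH = Σ(aᵢdᵢ/nᵢ) / Σ(bᵢcᵢ/nᵢ), where nᵢ is the stratum total.
Stratum 1 (Women): n = 3892; a·d/n = 581·290/3892 = 43.2914; b·c/n = 3002·19/3892 = 14.6552
Stratum 2 (Men): n = 3668; a·d/n = 403·2390/3668 = 262.5872; b·c/n = 636·239/3668 = 41.4406
OR_MH = (43.2914 + 262.5872) / (14.6552 + 41.4406) = 305.8786 / 56.0958 = 5.45279

5.45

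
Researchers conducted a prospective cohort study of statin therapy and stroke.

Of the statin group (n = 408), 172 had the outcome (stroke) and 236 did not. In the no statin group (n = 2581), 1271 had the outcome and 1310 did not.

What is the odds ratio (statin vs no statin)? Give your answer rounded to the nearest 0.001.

0.751

From the description: a = 172, b = 236, c = 1271, d = 1310.
OR = (a·d)/(b·c) = (172 × 1310) / (236 × 1271) = 225320 / 299956 = 0.75118
Exposure is associated with lower odds of stroke (OR = 0.75 < 1).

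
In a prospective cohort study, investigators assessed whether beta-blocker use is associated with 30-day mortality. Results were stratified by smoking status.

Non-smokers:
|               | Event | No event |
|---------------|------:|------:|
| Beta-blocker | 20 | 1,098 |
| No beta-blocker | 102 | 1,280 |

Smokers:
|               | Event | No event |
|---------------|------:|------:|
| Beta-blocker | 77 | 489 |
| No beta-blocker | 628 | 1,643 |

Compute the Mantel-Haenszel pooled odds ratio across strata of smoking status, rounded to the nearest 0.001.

0.358

OR_MH = Σ(aᵢdᵢ/nᵢ) / Σ(bᵢcᵢ/nᵢ), where nᵢ is the stratum total.
Stratum 1 (Non-smokers): n = 2500; a·d/n = 20·1280/2500 = 10.2400; b·c/n = 1098·102/2500 = 44.7984
Stratum 2 (Smokers): n = 2837; a·d/n = 77·1643/2837 = 44.5932; b·c/n = 489·628/2837 = 108.2453
OR_MH = (10.2400 + 44.5932) / (44.7984 + 108.2453) = 54.8332 / 153.0437 = 0.35828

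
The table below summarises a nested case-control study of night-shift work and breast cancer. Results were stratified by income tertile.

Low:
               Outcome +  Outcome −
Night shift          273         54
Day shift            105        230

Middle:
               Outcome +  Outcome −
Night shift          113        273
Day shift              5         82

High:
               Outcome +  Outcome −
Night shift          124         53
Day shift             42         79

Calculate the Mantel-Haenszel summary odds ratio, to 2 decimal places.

OR_MH = Σ(aᵢdᵢ/nᵢ) / Σ(bᵢcᵢ/nᵢ), where nᵢ is the stratum total.
Stratum 1 (Low): n = 662; a·d/n = 273·230/662 = 94.8489; b·c/n = 54·105/662 = 8.5650
Stratum 2 (Middle): n = 473; a·d/n = 113·82/473 = 19.5899; b·c/n = 273·5/473 = 2.8858
Stratum 3 (High): n = 298; a·d/n = 124·79/298 = 32.8725; b·c/n = 53·42/298 = 7.4698
OR_MH = (94.8489 + 19.5899 + 32.8725) / (8.5650 + 2.8858 + 7.4698) = 147.3113 / 18.9206 = 7.78577

7.79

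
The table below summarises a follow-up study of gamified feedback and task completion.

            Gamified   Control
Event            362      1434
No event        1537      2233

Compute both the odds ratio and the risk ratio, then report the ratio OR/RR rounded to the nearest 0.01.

Reading the table with exposure as columns: a = 362 (Gamified, case), b = 1537 (Gamified, non-case), c = 1434 (Control, case), d = 2233.
OR = (362·2233)/(1537·1434) = 808346/2204058 = 0.36675
Risk in exposed = 362/1899 = 0.19063; risk in unexposed = 1434/3667 = 0.39106; RR = 0.48747
OR/RR = 0.36675 / 0.48747 = 0.75237
The outcome is not rare, so the OR lies further from 1 than the RR.

0.75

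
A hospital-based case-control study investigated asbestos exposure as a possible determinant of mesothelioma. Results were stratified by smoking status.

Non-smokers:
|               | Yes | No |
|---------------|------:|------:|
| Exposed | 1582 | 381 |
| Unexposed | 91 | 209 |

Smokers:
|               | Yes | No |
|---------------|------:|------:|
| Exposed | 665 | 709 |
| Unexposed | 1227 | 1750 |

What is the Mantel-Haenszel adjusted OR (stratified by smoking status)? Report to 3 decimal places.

1.921

OR_MH = Σ(aᵢdᵢ/nᵢ) / Σ(bᵢcᵢ/nᵢ), where nᵢ is the stratum total.
Stratum 1 (Non-smokers): n = 2263; a·d/n = 1582·209/2263 = 146.1061; b·c/n = 381·91/2263 = 15.3208
Stratum 2 (Smokers): n = 4351; a·d/n = 665·1750/4351 = 267.4672; b·c/n = 709·1227/4351 = 199.9409
OR_MH = (146.1061 + 267.4672) / (15.3208 + 199.9409) = 413.5733 / 215.2617 = 1.92126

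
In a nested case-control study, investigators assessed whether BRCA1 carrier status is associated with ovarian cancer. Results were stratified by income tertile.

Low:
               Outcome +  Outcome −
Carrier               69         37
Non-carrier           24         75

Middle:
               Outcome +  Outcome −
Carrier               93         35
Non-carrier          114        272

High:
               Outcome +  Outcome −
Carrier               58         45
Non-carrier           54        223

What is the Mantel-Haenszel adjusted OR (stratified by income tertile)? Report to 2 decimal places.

OR_MH = Σ(aᵢdᵢ/nᵢ) / Σ(bᵢcᵢ/nᵢ), where nᵢ is the stratum total.
Stratum 1 (Low): n = 205; a·d/n = 69·75/205 = 25.2439; b·c/n = 37·24/205 = 4.3317
Stratum 2 (Middle): n = 514; a·d/n = 93·272/514 = 49.2140; b·c/n = 35·114/514 = 7.7626
Stratum 3 (High): n = 380; a·d/n = 58·223/380 = 34.0368; b·c/n = 45·54/380 = 6.3947
OR_MH = (25.2439 + 49.2140 + 34.0368) / (4.3317 + 7.7626 + 6.3947) = 108.4948 / 18.4891 = 5.86804

5.87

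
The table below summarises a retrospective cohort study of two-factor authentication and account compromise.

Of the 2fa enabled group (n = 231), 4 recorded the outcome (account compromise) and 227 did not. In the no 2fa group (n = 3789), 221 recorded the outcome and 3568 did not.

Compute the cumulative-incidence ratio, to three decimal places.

From the description: a = 4, b = 227, c = 221, d = 3568.
Risk in exposed = 4/231 = 0.01732; risk in unexposed = 221/3789 = 0.05833.
RR = 0.01732 / 0.05833 = 0.29688
The risk is 70% lower among the exposed than among the unexposed.

0.297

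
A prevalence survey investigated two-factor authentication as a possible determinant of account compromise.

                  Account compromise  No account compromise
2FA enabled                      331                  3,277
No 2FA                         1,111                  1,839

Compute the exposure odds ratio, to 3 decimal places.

Cells: a = 331, b = 3277, c = 1111, d = 1839.
OR = (a·d)/(b·c) = (331 × 1839) / (3277 × 1111) = 608709 / 3640747 = 0.16719
Exposure is associated with lower odds of account compromise (OR = 0.17 < 1).

0.167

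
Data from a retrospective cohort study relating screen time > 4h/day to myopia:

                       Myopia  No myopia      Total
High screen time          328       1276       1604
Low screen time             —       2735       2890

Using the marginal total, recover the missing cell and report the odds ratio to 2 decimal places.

The missing cell is in the unexposed row: 2890 − 2735 = 155.
So a = 328, b = 1276, c = 155, d = 2735.
OR = (a·d)/(b·c) = (328 × 2735) / (1276 × 155) = 897080 / 197780 = 4.53575

4.54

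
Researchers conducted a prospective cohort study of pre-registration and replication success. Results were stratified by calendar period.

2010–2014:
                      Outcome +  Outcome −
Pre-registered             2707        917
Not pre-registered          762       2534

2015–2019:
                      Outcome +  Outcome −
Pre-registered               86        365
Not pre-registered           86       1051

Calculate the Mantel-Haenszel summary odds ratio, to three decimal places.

8.681

OR_MH = Σ(aᵢdᵢ/nᵢ) / Σ(bᵢcᵢ/nᵢ), where nᵢ is the stratum total.
Stratum 1 (2010–2014): n = 6920; a·d/n = 2707·2534/6920 = 991.2627; b·c/n = 917·762/6920 = 100.9760
Stratum 2 (2015–2019): n = 1588; a·d/n = 86·1051/1588 = 56.9181; b·c/n = 365·86/1588 = 19.7670
OR_MH = (991.2627 + 56.9181) / (100.9760 + 19.7670) = 1048.1809 / 120.7430 = 8.68109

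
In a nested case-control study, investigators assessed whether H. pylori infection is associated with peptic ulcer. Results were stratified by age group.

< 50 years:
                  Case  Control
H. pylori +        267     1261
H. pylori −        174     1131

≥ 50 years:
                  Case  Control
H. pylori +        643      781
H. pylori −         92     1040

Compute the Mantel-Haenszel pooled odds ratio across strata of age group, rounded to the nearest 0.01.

3.49

OR_MH = Σ(aᵢdᵢ/nᵢ) / Σ(bᵢcᵢ/nᵢ), where nᵢ is the stratum total.
Stratum 1 (< 50 years): n = 2833; a·d/n = 267·1131/2833 = 106.5927; b·c/n = 1261·174/2833 = 77.4493
Stratum 2 (≥ 50 years): n = 2556; a·d/n = 643·1040/2556 = 261.6275; b·c/n = 781·92/2556 = 28.1111
OR_MH = (106.5927 + 261.6275) / (77.4493 + 28.1111) = 368.2202 / 105.5605 = 3.48824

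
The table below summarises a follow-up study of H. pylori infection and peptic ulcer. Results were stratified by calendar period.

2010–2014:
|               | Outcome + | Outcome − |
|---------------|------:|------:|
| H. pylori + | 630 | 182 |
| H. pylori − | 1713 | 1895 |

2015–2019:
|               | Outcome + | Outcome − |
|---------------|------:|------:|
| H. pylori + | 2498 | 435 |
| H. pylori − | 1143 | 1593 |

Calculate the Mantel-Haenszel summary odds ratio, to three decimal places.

OR_MH = Σ(aᵢdᵢ/nᵢ) / Σ(bᵢcᵢ/nᵢ), where nᵢ is the stratum total.
Stratum 1 (2010–2014): n = 4420; a·d/n = 630·1895/4420 = 270.1018; b·c/n = 182·1713/4420 = 70.5353
Stratum 2 (2015–2019): n = 5669; a·d/n = 2498·1593/5669 = 701.9428; b·c/n = 435·1143/5669 = 87.7059
OR_MH = (270.1018 + 701.9428) / (70.5353 + 87.7059) = 972.0447 / 158.2412 = 6.14280

6.143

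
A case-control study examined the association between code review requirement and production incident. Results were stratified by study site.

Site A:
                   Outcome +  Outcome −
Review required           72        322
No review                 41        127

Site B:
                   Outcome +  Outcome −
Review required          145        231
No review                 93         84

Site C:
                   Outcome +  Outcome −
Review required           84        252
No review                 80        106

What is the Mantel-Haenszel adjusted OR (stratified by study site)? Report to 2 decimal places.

0.55

OR_MH = Σ(aᵢdᵢ/nᵢ) / Σ(bᵢcᵢ/nᵢ), where nᵢ is the stratum total.
Stratum 1 (Site A): n = 562; a·d/n = 72·127/562 = 16.2705; b·c/n = 322·41/562 = 23.4911
Stratum 2 (Site B): n = 553; a·d/n = 145·84/553 = 22.0253; b·c/n = 231·93/553 = 38.8481
Stratum 3 (Site C): n = 522; a·d/n = 84·106/522 = 17.0575; b·c/n = 252·80/522 = 38.6207
OR_MH = (16.2705 + 22.0253 + 17.0575) / (23.4911 + 38.8481 + 38.6207) = 55.3533 / 100.9599 = 0.54827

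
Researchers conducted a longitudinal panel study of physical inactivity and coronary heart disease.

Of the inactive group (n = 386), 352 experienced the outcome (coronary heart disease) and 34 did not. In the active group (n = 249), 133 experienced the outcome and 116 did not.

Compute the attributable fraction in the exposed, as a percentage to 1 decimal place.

41.4

From the description: a = 352, b = 34, c = 133, d = 116.
Risk in exposed = 352/386 = 0.91192; risk in unexposed = 133/249 = 0.53414.
RR = 0.91192/0.53414 = 1.70727
AR% = (RR − 1)/RR × 100 = (1.70727 − 1)/1.70727 × 100 = 41.4271%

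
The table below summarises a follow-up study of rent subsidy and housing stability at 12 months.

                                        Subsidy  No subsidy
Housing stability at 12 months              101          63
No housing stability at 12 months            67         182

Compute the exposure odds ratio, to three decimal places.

Reading the table with exposure as columns: a = 101 (Subsidy, case), b = 67 (Subsidy, non-case), c = 63 (No subsidy, case), d = 182.
OR = (a·d)/(b·c) = (101 × 182) / (67 × 63) = 18382 / 4221 = 4.35489
The odds of housing stability at 12 months are about 4.35 times as high in the subsidy group.

4.355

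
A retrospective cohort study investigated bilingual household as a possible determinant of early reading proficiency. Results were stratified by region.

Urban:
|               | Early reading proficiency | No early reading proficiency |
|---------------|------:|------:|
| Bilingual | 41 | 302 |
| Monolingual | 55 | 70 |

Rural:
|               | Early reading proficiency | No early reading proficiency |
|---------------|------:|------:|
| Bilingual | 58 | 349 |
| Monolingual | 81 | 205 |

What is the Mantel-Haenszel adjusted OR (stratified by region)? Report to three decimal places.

OR_MH = Σ(aᵢdᵢ/nᵢ) / Σ(bᵢcᵢ/nᵢ), where nᵢ is the stratum total.
Stratum 1 (Urban): n = 468; a·d/n = 41·70/468 = 6.1325; b·c/n = 302·55/468 = 35.4915
Stratum 2 (Rural): n = 693; a·d/n = 58·205/693 = 17.1573; b·c/n = 349·81/693 = 40.7922
OR_MH = (6.1325 + 17.1573) / (35.4915 + 40.7922) = 23.2898 / 76.2837 = 0.30530

0.305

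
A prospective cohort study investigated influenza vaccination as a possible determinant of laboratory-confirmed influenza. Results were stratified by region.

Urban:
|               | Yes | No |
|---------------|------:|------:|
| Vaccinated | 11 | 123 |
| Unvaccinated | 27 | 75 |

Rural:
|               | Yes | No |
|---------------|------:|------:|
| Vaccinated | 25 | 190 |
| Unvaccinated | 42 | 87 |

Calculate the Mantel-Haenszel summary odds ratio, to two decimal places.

0.26

OR_MH = Σ(aᵢdᵢ/nᵢ) / Σ(bᵢcᵢ/nᵢ), where nᵢ is the stratum total.
Stratum 1 (Urban): n = 236; a·d/n = 11·75/236 = 3.4958; b·c/n = 123·27/236 = 14.0720
Stratum 2 (Rural): n = 344; a·d/n = 25·87/344 = 6.3227; b·c/n = 190·42/344 = 23.1977
OR_MH = (3.4958 + 6.3227) / (14.0720 + 23.1977) = 9.8184 / 37.2697 = 0.26344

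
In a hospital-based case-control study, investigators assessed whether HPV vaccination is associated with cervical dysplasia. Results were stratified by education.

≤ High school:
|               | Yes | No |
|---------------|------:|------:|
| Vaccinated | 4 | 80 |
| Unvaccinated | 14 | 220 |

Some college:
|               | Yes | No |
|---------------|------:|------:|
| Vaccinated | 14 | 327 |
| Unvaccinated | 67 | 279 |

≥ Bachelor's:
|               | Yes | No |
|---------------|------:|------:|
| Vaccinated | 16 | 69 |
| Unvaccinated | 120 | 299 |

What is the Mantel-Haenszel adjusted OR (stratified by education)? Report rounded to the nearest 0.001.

OR_MH = Σ(aᵢdᵢ/nᵢ) / Σ(bᵢcᵢ/nᵢ), where nᵢ is the stratum total.
Stratum 1 (≤ High school): n = 318; a·d/n = 4·220/318 = 2.7673; b·c/n = 80·14/318 = 3.5220
Stratum 2 (Some college): n = 687; a·d/n = 14·279/687 = 5.6856; b·c/n = 327·67/687 = 31.8908
Stratum 3 (≥ Bachelor's): n = 504; a·d/n = 16·299/504 = 9.4921; b·c/n = 69·120/504 = 16.4286
OR_MH = (2.7673 + 5.6856 + 9.4921) / (3.5220 + 31.8908 + 16.4286) = 17.9449 / 51.8414 = 0.34615

0.346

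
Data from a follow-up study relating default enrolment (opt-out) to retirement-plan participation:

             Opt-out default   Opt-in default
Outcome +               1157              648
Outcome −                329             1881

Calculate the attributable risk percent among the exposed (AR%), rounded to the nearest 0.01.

67.09

Reading the table with exposure as columns: a = 1157 (Opt-out default, case), b = 329 (Opt-out default, non-case), c = 648 (Opt-in default, case), d = 1881.
Risk in exposed = 1157/1486 = 0.77860; risk in unexposed = 648/2529 = 0.25623.
RR = 0.77860/0.25623 = 3.03870
AR% = (RR − 1)/RR × 100 = (3.03870 − 1)/3.03870 × 100 = 67.0912%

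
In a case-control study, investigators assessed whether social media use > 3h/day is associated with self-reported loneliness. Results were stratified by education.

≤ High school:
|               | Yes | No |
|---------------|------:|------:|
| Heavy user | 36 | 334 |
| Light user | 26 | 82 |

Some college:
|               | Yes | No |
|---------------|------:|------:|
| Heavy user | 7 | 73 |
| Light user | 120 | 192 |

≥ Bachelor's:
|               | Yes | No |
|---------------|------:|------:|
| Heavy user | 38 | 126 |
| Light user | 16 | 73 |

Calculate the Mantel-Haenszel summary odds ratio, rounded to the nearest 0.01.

0.42

OR_MH = Σ(aᵢdᵢ/nᵢ) / Σ(bᵢcᵢ/nᵢ), where nᵢ is the stratum total.
Stratum 1 (≤ High school): n = 478; a·d/n = 36·82/478 = 6.1757; b·c/n = 334·26/478 = 18.1674
Stratum 2 (Some college): n = 392; a·d/n = 7·192/392 = 3.4286; b·c/n = 73·120/392 = 22.3469
Stratum 3 (≥ Bachelor's): n = 253; a·d/n = 38·73/253 = 10.9644; b·c/n = 126·16/253 = 7.9684
OR_MH = (6.1757 + 3.4286 + 10.9644) / (18.1674 + 22.3469 + 7.9684) = 20.5687 / 48.4827 = 0.42425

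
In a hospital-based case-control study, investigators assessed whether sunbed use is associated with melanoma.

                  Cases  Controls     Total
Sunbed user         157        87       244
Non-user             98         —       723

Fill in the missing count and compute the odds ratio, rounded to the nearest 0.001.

The missing cell is in the unexposed row: 723 − 98 = 625.
So a = 157, b = 87, c = 98, d = 625.
OR = (a·d)/(b·c) = (157 × 625) / (87 × 98) = 98125 / 8526 = 11.50891

11.509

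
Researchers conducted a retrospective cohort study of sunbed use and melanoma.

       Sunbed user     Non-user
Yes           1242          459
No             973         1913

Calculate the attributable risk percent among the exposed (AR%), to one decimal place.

Reading the table with exposure as columns: a = 1242 (Sunbed user, case), b = 973 (Sunbed user, non-case), c = 459 (Non-user, case), d = 1913.
Risk in exposed = 1242/2215 = 0.56072; risk in unexposed = 459/2372 = 0.19351.
RR = 0.56072/0.19351 = 2.89768
AR% = (RR − 1)/RR × 100 = (2.89768 − 1)/2.89768 × 100 = 65.4896%

65.5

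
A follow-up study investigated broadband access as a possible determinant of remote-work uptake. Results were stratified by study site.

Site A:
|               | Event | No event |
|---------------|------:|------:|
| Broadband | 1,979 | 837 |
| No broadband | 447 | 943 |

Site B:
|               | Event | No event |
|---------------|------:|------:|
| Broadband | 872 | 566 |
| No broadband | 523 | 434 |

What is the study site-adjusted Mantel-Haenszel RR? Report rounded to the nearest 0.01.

RR_MH = Σ(aᵢ·n₀ᵢ/nᵢ) / Σ(cᵢ·n₁ᵢ/nᵢ), with n₁ᵢ = aᵢ+bᵢ (exposed), n₀ᵢ = cᵢ+dᵢ (unexposed), nᵢ = n₁ᵢ+n₀ᵢ.
Stratum 1 (Site A): n₁ = 2816, n₀ = 1390, n = 4206; a·n₀/n = 1979·1390/4206 = 654.0204; c·n₁/n = 447·2816/4206 = 299.2753
Stratum 2 (Site B): n₁ = 1438, n₀ = 957, n = 2395; a·n₀/n = 872·957/2395 = 348.4359; c·n₁/n = 523·1438/2395 = 314.0184
RR_MH = (654.0204 + 348.4359) / (299.2753 + 314.0184) = 1002.4564 / 613.2937 = 1.63455

1.63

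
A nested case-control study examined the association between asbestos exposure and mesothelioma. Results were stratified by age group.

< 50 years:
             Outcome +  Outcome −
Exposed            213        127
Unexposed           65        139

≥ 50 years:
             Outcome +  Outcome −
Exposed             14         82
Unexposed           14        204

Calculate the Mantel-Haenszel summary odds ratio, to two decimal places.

OR_MH = Σ(aᵢdᵢ/nᵢ) / Σ(bᵢcᵢ/nᵢ), where nᵢ is the stratum total.
Stratum 1 (< 50 years): n = 544; a·d/n = 213·139/544 = 54.4246; b·c/n = 127·65/544 = 15.1746
Stratum 2 (≥ 50 years): n = 314; a·d/n = 14·204/314 = 9.0955; b·c/n = 82·14/314 = 3.6561
OR_MH = (54.4246 + 9.0955) / (15.1746 + 3.6561) = 63.5202 / 18.8307 = 3.37323

3.37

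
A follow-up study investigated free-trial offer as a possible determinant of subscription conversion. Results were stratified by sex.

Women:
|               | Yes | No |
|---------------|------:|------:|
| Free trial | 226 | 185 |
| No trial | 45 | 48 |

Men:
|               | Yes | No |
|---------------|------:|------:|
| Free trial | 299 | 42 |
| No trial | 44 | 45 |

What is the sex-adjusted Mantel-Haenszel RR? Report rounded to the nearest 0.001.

RR_MH = Σ(aᵢ·n₀ᵢ/nᵢ) / Σ(cᵢ·n₁ᵢ/nᵢ), with n₁ᵢ = aᵢ+bᵢ (exposed), n₀ᵢ = cᵢ+dᵢ (unexposed), nᵢ = n₁ᵢ+n₀ᵢ.
Stratum 1 (Women): n₁ = 411, n₀ = 93, n = 504; a·n₀/n = 226·93/504 = 41.7024; c·n₁/n = 45·411/504 = 36.6964
Stratum 2 (Men): n₁ = 341, n₀ = 89, n = 430; a·n₀/n = 299·89/430 = 61.8860; c·n₁/n = 44·341/430 = 34.8930
RR_MH = (41.7024 + 61.8860) / (36.6964 + 34.8930) = 103.5884 / 71.5895 = 1.44698

1.447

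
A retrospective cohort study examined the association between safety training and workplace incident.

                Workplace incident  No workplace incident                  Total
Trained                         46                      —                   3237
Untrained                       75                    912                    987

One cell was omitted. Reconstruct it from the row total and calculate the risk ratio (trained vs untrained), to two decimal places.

0.19

The missing cell is in the exposed row: 3237 − 46 = 3191.
So a = 46, b = 3191, c = 75, d = 912.
RR = [a/(a+b)] / [c/(c+d)] = (46/3237) / (75/987) = 0.01421/0.07599 = 0.18701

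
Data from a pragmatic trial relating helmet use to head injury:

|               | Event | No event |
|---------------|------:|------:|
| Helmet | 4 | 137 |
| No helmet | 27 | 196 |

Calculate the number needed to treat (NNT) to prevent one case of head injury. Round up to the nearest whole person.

11

Risk in treated group = 4/141 = 0.02837; risk in control = 27/223 = 0.12108.
Absolute risk reduction = 0.12108 − 0.02837 = 0.09271
NNT = 1 / ARR = 1 / 0.09271 = 10.787 → round up → 11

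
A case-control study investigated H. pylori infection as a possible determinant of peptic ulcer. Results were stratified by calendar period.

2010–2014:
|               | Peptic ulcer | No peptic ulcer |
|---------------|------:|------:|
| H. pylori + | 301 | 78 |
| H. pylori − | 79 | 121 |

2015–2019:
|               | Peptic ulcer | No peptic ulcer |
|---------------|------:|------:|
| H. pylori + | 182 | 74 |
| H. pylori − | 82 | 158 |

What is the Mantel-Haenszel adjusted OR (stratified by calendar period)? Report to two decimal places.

OR_MH = Σ(aᵢdᵢ/nᵢ) / Σ(bᵢcᵢ/nᵢ), where nᵢ is the stratum total.
Stratum 1 (2010–2014): n = 579; a·d/n = 301·121/579 = 62.9033; b·c/n = 78·79/579 = 10.6425
Stratum 2 (2015–2019): n = 496; a·d/n = 182·158/496 = 57.9758; b·c/n = 74·82/496 = 12.2339
OR_MH = (62.9033 + 57.9758) / (10.6425 + 12.2339) = 120.8791 / 22.8764 = 5.28402

5.28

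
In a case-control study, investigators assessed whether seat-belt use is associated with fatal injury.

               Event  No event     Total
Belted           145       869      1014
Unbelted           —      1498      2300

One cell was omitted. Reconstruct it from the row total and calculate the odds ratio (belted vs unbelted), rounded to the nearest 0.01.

0.31

The missing cell is in the unexposed row: 2300 − 1498 = 802.
So a = 145, b = 869, c = 802, d = 1498.
OR = (a·d)/(b·c) = (145 × 1498) / (869 × 802) = 217210 / 696938 = 0.31166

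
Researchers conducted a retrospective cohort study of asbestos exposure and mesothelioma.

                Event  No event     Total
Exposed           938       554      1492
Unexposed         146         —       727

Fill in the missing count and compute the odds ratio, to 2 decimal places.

6.74

The missing cell is in the unexposed row: 727 − 146 = 581.
So a = 938, b = 554, c = 146, d = 581.
OR = (a·d)/(b·c) = (938 × 581) / (554 × 146) = 544978 / 80884 = 6.73777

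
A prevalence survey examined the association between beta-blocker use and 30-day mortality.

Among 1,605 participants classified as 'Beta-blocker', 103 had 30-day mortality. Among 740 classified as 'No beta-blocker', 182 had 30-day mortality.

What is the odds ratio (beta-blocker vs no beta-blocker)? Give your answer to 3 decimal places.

From the description: a = 103, b = 1502, c = 182, d = 558.
OR = (a·d)/(b·c) = (103 × 558) / (1502 × 182) = 57474 / 273364 = 0.21025
Exposure is associated with lower odds of 30-day mortality (OR = 0.21 < 1).

0.210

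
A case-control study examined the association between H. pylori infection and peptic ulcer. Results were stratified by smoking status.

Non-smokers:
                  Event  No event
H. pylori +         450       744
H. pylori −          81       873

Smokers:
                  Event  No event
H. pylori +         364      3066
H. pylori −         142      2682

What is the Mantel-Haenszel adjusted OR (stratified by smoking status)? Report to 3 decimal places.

3.471

OR_MH = Σ(aᵢdᵢ/nᵢ) / Σ(bᵢcᵢ/nᵢ), where nᵢ is the stratum total.
Stratum 1 (Non-smokers): n = 2148; a·d/n = 450·873/2148 = 182.8911; b·c/n = 744·81/2148 = 28.0559
Stratum 2 (Smokers): n = 6254; a·d/n = 364·2682/6254 = 156.0998; b·c/n = 3066·142/6254 = 69.6150
OR_MH = (182.8911 + 156.0998) / (28.0559 + 69.6150) = 338.9908 / 97.6708 = 3.47075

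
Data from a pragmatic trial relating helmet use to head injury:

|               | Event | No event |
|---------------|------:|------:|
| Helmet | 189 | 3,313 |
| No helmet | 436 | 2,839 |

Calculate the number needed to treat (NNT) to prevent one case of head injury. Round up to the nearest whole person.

Risk in treated group = 189/3502 = 0.05397; risk in control = 436/3275 = 0.13313.
Absolute risk reduction = 0.13313 − 0.05397 = 0.07916
NNT = 1 / ARR = 1 / 0.07916 = 12.633 → round up → 13

13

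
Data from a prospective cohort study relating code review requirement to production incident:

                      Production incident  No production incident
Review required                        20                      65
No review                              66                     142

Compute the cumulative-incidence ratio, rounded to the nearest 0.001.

0.742

Cells: a = 20, b = 65, c = 66, d = 142.
Risk in exposed = 20/85 = 0.23529; risk in unexposed = 66/208 = 0.31731.
RR = 0.23529 / 0.31731 = 0.74153
The risk is 26% lower among the exposed than among the unexposed.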